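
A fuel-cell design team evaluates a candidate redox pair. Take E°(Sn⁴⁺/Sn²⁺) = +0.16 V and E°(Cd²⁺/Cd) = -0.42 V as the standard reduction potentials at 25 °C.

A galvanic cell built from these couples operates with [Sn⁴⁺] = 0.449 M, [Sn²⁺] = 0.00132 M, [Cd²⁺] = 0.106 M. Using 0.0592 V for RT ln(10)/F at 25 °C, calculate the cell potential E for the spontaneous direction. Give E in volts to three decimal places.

+0.684 V

Sn⁴⁺/Sn²⁺ is the cathode (higher E°), Cd²⁺/Cd the anode: E°cell = +0.16 − (-0.42) = +0.58 V, n = 2.
Overall: Sn⁴⁺(aq) + Cd(s) → Sn²⁺(aq) + Cd²⁺(aq)
Q = [Sn²⁺]·[Cd²⁺] / ([Sn⁴⁺]); log Q = -3.506.
E = E° − (0.0592/n) log Q = +0.58 − (0.0592/2)(-3.506) = +0.684 V.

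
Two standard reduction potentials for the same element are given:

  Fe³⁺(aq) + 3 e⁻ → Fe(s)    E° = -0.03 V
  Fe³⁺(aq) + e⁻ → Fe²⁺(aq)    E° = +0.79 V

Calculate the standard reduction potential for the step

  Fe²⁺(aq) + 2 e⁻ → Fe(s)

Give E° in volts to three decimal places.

-0.440 V

Sequential free energies add, so n₃E°₃ = n₁E°₁ + n₂E°₂.
With n₃ = 3, and the known step contributing 1×(+0.79) V, the unknown satisfies 2·E° = 3×(-0.03) − 1×(+0.79) = -0.880.
E° = -0.880 / 2 = -0.440 V.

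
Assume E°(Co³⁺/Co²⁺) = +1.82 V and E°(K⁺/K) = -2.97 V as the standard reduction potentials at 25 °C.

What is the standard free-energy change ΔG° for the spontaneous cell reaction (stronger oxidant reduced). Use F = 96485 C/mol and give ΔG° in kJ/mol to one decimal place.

Co³⁺/Co²⁺ (E° = +1.82 V) is the cathode; K⁺/K (E° = -2.97 V) is the anode, so E°cell = +4.79 V.
Balancing electrons gives n = 1 (lcm of 1 and 1).
ΔG° = −nFE° = −(1)(96485)(+4.79) = -462,163 J = -462.2 kJ/mol.

-462.2 kJ/mol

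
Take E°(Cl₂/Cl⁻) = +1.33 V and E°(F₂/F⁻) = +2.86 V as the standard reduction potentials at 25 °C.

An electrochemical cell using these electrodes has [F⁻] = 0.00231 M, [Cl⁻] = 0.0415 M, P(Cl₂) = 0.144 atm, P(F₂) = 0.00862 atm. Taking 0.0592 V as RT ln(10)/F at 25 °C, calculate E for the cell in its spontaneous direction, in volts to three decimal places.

+1.568 V

F₂/F⁻ is the cathode (higher E°), Cl₂/Cl⁻ the anode: E°cell = +2.86 − (+1.33) = +1.53 V, n = 2.
Overall: F₂(g) + 2 Cl⁻(aq) → 2 F⁻(aq) + Cl₂(g)
Q = [F⁻]^2·P(Cl₂) / (P(F₂)·[Cl⁻]^2); log Q = -1.286.
E = E° − (0.0592/n) log Q = +1.53 − (0.0592/2)(-1.286) = +1.568 V.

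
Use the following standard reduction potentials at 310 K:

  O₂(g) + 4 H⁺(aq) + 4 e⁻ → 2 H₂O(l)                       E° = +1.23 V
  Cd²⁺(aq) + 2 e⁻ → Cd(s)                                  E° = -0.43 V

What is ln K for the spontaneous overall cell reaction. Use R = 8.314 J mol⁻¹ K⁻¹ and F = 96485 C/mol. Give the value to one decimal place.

248.6

Cathode: O₂/H₂O; anode: Cd²⁺/Cd. E°cell = (+1.23) − (-0.43) = +1.66 V, with n = 4.
ΔG° = −nFE° = −RT ln K, so ln K = nFE°/(RT) = (4)(96485)(+1.66) / ((8.314)(310)) = 248.574.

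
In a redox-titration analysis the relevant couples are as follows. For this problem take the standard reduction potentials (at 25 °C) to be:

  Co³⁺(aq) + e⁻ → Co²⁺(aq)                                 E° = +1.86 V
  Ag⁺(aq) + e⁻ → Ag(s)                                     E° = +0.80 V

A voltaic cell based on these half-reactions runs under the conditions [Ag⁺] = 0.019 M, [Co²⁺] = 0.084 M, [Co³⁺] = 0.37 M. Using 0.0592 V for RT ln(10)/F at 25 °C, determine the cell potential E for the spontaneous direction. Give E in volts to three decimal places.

+1.200 V

Co³⁺/Co²⁺ is the cathode (higher E°), Ag⁺/Ag the anode: E°cell = +1.86 − (+0.80) = +1.06 V, n = 1.
Overall: Co³⁺(aq) + Ag(s) → Co²⁺(aq) + Ag⁺(aq)
Q = [Co²⁺]·[Ag⁺] / ([Co³⁺]); log Q = -2.365.
E = E° − (0.0592/n) log Q = +1.06 − (0.0592/1)(-2.365) = +1.200 V.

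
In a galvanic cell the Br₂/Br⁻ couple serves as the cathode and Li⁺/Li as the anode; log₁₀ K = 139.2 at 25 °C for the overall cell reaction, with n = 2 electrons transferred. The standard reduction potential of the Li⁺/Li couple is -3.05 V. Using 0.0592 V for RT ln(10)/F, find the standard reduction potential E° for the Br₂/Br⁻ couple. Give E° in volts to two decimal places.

+1.07 V

E°cell = (0.0592/n)·log K = (0.0592/2)(139.2) = +4.120 V.
Since Br₂/Br⁻ is the cathode and Li⁺/Li the anode, E°cell = E°(Br₂/Br⁻) − E°(Li⁺/Li).
So E°(Br₂/Br⁻) = E°cell + E°(Li⁺/Li) = +4.120 + (-3.05) = +1.07 V.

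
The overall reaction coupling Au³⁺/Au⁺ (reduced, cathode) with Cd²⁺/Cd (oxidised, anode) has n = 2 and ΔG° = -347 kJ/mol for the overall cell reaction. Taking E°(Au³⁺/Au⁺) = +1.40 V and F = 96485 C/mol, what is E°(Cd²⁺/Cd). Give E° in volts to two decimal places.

E°cell = −ΔG°/(nF) = −(-347×10³)/((2)(96485)) = +1.798 V.
Since Au³⁺/Au⁺ is the cathode and Cd²⁺/Cd the anode, E°cell = E°(Au³⁺/Au⁺) − E°(Cd²⁺/Cd).
So E°(Cd²⁺/Cd) = E°(Au³⁺/Au⁺) − E°cell = (+1.40) − (+1.798) = -0.40 V.

-0.40 V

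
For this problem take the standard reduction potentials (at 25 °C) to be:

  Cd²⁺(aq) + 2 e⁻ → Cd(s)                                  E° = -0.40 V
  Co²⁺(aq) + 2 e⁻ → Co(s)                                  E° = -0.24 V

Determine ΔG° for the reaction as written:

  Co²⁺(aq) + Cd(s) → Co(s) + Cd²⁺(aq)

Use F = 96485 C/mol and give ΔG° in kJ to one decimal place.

-30.9 kJ

As written, Co²⁺/Co is reduced (cathode) and Cd²⁺/Cd is oxidised (anode), so E°cell = (-0.24) − (-0.40) = +0.16 V.
Balancing electrons gives n = 2.
ΔG° = −nFE° = −(2)(96485)(+0.16) = -30,875 J = -30.9 kJ.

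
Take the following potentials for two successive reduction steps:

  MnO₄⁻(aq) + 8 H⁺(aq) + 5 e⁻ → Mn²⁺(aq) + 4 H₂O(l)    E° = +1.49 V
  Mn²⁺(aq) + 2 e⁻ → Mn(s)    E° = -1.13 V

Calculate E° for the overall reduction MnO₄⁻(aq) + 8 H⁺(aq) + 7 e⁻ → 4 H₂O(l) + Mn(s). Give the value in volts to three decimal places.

+0.741 V

Adding the free-energy changes (−nFE°) of the two steps gives −n₃FE°₃ = −n₁FE°₁ − n₂FE°₂.
E°₃ = (5×+1.49 + 2×-1.13) / 7 = (+5.190) / 7 = +0.741 V.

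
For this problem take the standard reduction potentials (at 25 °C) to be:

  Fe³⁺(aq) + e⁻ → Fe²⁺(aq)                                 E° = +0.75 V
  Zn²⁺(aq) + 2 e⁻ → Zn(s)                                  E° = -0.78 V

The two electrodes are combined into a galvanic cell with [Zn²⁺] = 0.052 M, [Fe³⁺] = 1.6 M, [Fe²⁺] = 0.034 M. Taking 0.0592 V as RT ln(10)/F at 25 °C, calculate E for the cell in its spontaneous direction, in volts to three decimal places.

Fe³⁺/Fe²⁺ is the cathode (higher E°), Zn²⁺/Zn the anode: E°cell = +0.75 − (-0.78) = +1.53 V, n = 2.
Overall: 2 Fe³⁺(aq) + Zn(s) → 2 Fe²⁺(aq) + Zn²⁺(aq)
Q = [Fe²⁺]^2·[Zn²⁺] / ([Fe³⁺]^2); log Q = -4.629.
E = E° − (0.0592/n) log Q = +1.53 − (0.0592/2)(-4.629) = +1.667 V.

+1.667 V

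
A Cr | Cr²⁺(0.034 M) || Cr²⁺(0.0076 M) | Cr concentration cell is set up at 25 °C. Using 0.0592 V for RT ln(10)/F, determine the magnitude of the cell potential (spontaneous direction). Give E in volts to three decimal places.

+0.019 V

For a concentration cell E°cell = 0. The 0.034 M side is the cathode (reduction is favoured where [Cr²⁺] is higher).
With n = 2, E = −(0.0592/2) log([Cr²⁺]ₐₙ/[Cr²⁺]꜀ₐₜ) = −(0.0592/2) log(0.0076/0.034) = −(0.0592/2)(-0.651) = +0.019 V.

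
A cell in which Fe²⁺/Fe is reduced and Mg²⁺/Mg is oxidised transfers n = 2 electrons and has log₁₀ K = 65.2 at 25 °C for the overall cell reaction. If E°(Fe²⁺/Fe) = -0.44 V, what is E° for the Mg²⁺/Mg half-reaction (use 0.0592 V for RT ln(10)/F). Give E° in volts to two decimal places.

E°cell = (0.0592/n)·log K = (0.0592/2)(65.2) = +1.930 V.
Since Fe²⁺/Fe is the cathode and Mg²⁺/Mg the anode, E°cell = E°(Fe²⁺/Fe) − E°(Mg²⁺/Mg).
So E°(Mg²⁺/Mg) = E°(Fe²⁺/Fe) − E°cell = (-0.44) − (+1.930) = -2.37 V.

-2.37 V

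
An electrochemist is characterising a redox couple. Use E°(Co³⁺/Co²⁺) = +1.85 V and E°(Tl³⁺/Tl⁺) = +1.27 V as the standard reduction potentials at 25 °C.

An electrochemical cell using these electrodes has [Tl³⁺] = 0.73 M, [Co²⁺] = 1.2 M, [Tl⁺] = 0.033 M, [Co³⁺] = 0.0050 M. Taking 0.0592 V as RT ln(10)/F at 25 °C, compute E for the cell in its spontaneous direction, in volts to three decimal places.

Co³⁺/Co²⁺ is the cathode (higher E°), Tl³⁺/Tl⁺ the anode: E°cell = +1.85 − (+1.27) = +0.58 V, n = 2.
Overall: 2 Co³⁺(aq) + Tl⁺(aq) → 2 Co²⁺(aq) + Tl³⁺(aq)
Q = [Co²⁺]^2·[Tl³⁺] / ([Co³⁺]^2·[Tl⁺]); log Q = 6.105.
E = E° − (0.0592/n) log Q = +0.58 − (0.0592/2)(6.105) = +0.399 V.

+0.399 V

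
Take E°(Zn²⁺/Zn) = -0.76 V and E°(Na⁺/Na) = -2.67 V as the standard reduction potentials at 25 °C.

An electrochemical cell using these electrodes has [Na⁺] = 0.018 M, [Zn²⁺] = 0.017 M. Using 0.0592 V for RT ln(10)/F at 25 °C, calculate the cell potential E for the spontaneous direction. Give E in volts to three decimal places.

+1.961 V

Zn²⁺/Zn is the cathode (higher E°), Na⁺/Na the anode: E°cell = -0.76 − (-2.67) = +1.91 V, n = 2.
Overall: Zn²⁺(aq) + 2 Na(s) → Zn(s) + 2 Na⁺(aq)
Q = [Na⁺]^2 / ([Zn²⁺]); log Q = -1.720.
E = E° − (0.0592/n) log Q = +1.91 − (0.0592/2)(-1.720) = +1.961 V.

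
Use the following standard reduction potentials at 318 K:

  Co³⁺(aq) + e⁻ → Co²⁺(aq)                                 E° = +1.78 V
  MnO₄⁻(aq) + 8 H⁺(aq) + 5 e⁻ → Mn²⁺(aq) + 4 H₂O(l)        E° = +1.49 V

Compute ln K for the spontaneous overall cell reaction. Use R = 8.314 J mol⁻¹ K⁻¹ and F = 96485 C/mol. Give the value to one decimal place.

Cathode: Co³⁺/Co²⁺; anode: MnO₄⁻/Mn²⁺. E°cell = (+1.78) − (+1.49) = +0.29 V, with n = 5.
ΔG° = −nFE° = −RT ln K, so ln K = nFE°/(RT) = (5)(96485)(+0.29) / ((8.314)(318)) = 52.916.

52.9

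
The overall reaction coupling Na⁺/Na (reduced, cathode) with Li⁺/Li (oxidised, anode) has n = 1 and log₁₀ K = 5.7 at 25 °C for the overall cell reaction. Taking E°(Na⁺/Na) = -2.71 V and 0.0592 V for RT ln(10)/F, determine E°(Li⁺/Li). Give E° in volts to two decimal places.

E°cell = (0.0592/n)·log K = (0.0592/1)(5.7) = +0.337 V.
Since Na⁺/Na is the cathode and Li⁺/Li the anode, E°cell = E°(Na⁺/Na) − E°(Li⁺/Li).
So E°(Li⁺/Li) = E°(Na⁺/Na) − E°cell = (-2.71) − (+0.337) = -3.05 V.

-3.05 V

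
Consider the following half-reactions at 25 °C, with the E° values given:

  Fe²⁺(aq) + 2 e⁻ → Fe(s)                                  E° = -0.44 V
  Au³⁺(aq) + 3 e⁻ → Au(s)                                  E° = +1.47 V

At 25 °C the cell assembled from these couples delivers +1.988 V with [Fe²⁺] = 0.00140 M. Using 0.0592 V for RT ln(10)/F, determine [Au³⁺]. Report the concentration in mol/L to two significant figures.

Au³⁺/Au is the cathode, Fe²⁺/Fe the anode: E°cell = +1.91 V, n = 6.
Overall reaction: 2 Au³⁺(aq) + 3 Fe(s) → 2 Au(s) + 3 Fe²⁺(aq); Q = [Fe²⁺]^3/[Au³⁺]^2.
From E = E° − (0.0592/n) log Q: log Q = (E° − E)·n/0.0592 = (+1.91 − (+1.988))·6/0.0592 = -7.9054.
So 2·log[Au³⁺] = 3·log(0.0014) − log Q = -8.5616 − (-7.9054) = -0.6562; log[Au³⁺] = -0.6562 / 2 = -0.3281; [Au³⁺] = 10^(-0.3281) ≈ 0.47 M.

0.47 M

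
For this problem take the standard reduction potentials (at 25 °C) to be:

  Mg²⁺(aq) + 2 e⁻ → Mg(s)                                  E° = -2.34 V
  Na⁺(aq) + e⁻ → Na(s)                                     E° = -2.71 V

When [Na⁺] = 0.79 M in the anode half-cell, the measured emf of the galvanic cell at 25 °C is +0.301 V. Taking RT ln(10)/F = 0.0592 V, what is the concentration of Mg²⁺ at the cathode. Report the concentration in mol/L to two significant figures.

0.0029 M

Mg²⁺/Mg is the cathode, Na⁺/Na the anode: E°cell = +0.37 V, n = 2.
Overall reaction: Mg²⁺(aq) + 2 Na(s) → Mg(s) + 2 Na⁺(aq); Q = [Na⁺]^2/[Mg²⁺]^1.
From E = E° − (0.0592/n) log Q: log Q = (E° − E)·n/0.0592 = (+0.37 − (+0.301))·2/0.0592 = 2.3311.
So 1·log[Mg²⁺] = 2·log(0.79) − log Q = -0.2047 − (2.3311) = -2.5358; [Mg²⁺] = 10^(-2.5358) ≈ 0.0029 M.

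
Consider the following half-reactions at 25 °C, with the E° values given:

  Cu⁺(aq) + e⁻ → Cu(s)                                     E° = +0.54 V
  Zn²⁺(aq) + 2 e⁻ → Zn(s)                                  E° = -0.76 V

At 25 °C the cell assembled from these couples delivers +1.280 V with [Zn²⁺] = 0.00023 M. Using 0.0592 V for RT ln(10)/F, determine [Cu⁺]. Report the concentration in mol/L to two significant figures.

0.0070 M

Cu⁺/Cu is the cathode, Zn²⁺/Zn the anode: E°cell = +1.30 V, n = 2.
Overall reaction: 2 Cu⁺(aq) + Zn(s) → 2 Cu(s) + Zn²⁺(aq); Q = [Zn²⁺]^1/[Cu⁺]^2.
From E = E° − (0.0592/n) log Q: log Q = (E° − E)·n/0.0592 = (+1.30 − (+1.280))·2/0.0592 = 0.6757.
So 2·log[Cu⁺] = 1·log(0.00023) − log Q = -3.6383 − (0.6757) = -4.3140; log[Cu⁺] = -4.3140 / 2 = -2.1570; [Cu⁺] = 10^(-2.1570) ≈ 0.0070 M.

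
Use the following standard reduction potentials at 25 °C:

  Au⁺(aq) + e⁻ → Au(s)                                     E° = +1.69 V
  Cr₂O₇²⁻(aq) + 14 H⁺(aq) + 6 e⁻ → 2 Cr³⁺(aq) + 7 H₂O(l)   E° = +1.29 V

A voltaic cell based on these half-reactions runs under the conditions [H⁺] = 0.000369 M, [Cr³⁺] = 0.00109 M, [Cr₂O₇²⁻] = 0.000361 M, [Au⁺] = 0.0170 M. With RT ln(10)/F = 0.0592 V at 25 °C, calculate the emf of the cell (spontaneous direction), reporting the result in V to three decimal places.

+0.745 V

Au⁺/Au is the cathode (higher E°), Cr₂O₇²⁻/Cr³⁺ the anode: E°cell = +1.69 − (+1.29) = +0.40 V, n = 6.
Overall: 6 Au⁺(aq) + 2 Cr³⁺(aq) + 7 H₂O(l) → 6 Au(s) + Cr₂O₇²⁻(aq) + 14 H⁺(aq)
Q = [Cr₂O₇²⁻]·[H⁺]^14 / ([Au⁺]^6·[Cr³⁺]^2); log Q = -34.962.
E = E° − (0.0592/n) log Q = +0.40 − (0.0592/6)(-34.962) = +0.745 V.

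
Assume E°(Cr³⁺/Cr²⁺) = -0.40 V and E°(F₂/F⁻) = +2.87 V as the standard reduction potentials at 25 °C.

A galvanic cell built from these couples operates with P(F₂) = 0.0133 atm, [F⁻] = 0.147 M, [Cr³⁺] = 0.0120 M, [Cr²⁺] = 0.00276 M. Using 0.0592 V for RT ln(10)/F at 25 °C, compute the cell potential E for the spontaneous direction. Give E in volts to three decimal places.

F₂/F⁻ is the cathode (higher E°), Cr³⁺/Cr²⁺ the anode: E°cell = +2.87 − (-0.40) = +3.27 V, n = 2.
Overall: F₂(g) + 2 Cr²⁺(aq) → 2 F⁻(aq) + 2 Cr³⁺(aq)
Q = [F⁻]^2·[Cr³⁺]^2 / (P(F₂)·[Cr²⁺]^2); log Q = 1.487.
E = E° − (0.0592/n) log Q = +3.27 − (0.0592/2)(1.487) = +3.226 V.

+3.226 V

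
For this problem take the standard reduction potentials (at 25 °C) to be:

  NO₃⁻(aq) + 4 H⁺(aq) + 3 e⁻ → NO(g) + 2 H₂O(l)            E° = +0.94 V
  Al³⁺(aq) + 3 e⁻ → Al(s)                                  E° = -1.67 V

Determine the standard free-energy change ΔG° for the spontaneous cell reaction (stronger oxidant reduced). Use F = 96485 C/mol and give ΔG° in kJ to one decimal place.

NO₃⁻/NO (E° = +0.94 V) is the cathode; Al³⁺/Al (E° = -1.67 V) is the anode, so E°cell = +2.61 V.
Balancing electrons gives n = 3 (lcm of 3 and 3).
ΔG° = −nFE° = −(3)(96485)(+2.61) = -755,478 J = -755.5 kJ.

-755.5 kJ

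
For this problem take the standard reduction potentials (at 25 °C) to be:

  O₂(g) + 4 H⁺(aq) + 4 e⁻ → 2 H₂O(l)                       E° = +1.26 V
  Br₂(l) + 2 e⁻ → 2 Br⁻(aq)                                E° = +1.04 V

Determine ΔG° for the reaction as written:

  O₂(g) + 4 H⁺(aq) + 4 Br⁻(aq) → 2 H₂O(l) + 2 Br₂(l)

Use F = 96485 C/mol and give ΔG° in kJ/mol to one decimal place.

-84.9 kJ/mol

As written, O₂/H₂O is reduced (cathode) and Br₂/Br⁻ is oxidised (anode), so E°cell = (+1.26) − (+1.04) = +0.22 V.
Balancing electrons gives n = 4.
ΔG° = −nFE° = −(4)(96485)(+0.22) = -84,907 J = -84.9 kJ/mol.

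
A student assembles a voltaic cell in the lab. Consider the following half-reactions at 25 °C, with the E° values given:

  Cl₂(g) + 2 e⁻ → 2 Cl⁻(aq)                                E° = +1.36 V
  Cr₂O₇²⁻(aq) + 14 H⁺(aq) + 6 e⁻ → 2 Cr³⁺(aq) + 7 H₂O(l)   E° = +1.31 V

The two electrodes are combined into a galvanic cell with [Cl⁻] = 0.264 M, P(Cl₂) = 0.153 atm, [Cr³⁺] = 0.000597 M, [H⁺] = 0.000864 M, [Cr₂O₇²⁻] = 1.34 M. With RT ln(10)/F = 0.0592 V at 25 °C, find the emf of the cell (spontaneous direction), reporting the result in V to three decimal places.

Cl₂/Cl⁻ is the cathode (higher E°), Cr₂O₇²⁻/Cr³⁺ the anode: E°cell = +1.36 − (+1.31) = +0.05 V, n = 6.
Overall: 3 Cl₂(g) + 2 Cr³⁺(aq) + 7 H₂O(l) → 6 Cl⁻(aq) + Cr₂O₇²⁻(aq) + 14 H⁺(aq)
Q = [Cl⁻]^6·[Cr₂O₇²⁻]·[H⁺]^14 / (P(Cl₂)^3·[Cr³⁺]^2); log Q = -37.338.
E = E° − (0.0592/n) log Q = +0.05 − (0.0592/6)(-37.338) = +0.418 V.

+0.418 V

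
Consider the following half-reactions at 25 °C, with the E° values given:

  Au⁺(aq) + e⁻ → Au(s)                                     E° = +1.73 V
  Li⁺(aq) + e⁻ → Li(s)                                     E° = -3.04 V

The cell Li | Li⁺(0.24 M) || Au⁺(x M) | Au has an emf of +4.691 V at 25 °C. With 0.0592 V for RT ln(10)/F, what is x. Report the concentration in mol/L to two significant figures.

0.011 M

Au⁺/Au is the cathode, Li⁺/Li the anode: E°cell = +4.77 V, n = 1.
Overall reaction: Au⁺(aq) + Li(s) → Au(s) + Li⁺(aq); Q = [Li⁺]^1/[Au⁺]^1.
From E = E° − (0.0592/n) log Q: log Q = (E° − E)·n/0.0592 = (+4.77 − (+4.691))·1/0.0592 = 1.3345.
So 1·log[Au⁺] = 1·log(0.24) − log Q = -0.6198 − (1.3345) = -1.9543; [Au⁺] = 10^(-1.9543) ≈ 0.011 M.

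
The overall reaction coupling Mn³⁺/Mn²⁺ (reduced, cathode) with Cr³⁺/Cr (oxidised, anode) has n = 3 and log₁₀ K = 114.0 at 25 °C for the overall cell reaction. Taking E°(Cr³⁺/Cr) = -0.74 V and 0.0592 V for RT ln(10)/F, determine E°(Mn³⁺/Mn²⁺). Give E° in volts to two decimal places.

E°cell = (0.0592/n)·log K = (0.0592/3)(114.0) = +2.250 V.
Since Mn³⁺/Mn²⁺ is the cathode and Cr³⁺/Cr the anode, E°cell = E°(Mn³⁺/Mn²⁺) − E°(Cr³⁺/Cr).
So E°(Mn³⁺/Mn²⁺) = E°cell + E°(Cr³⁺/Cr) = +2.250 + (-0.74) = +1.51 V.

+1.51 V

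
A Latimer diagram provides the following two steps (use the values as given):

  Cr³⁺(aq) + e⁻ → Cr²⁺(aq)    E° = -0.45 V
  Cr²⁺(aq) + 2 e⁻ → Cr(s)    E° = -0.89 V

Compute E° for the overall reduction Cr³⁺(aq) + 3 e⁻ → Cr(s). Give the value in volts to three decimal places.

-0.743 V

Adding the free-energy changes (−nFE°) of the two steps gives −n₃FE°₃ = −n₁FE°₁ − n₂FE°₂.
E°₃ = (1×-0.45 + 2×-0.89) / 3 = (-2.230) / 3 = -0.743 V.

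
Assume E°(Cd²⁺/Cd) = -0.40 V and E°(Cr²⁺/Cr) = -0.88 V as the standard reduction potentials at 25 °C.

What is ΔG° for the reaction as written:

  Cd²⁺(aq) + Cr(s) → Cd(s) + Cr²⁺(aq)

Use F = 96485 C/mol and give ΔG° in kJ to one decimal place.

As written, Cd²⁺/Cd is reduced (cathode) and Cr²⁺/Cr is oxidised (anode), so E°cell = (-0.40) − (-0.88) = +0.48 V.
Balancing electrons gives n = 2.
ΔG° = −nFE° = −(2)(96485)(+0.48) = -92,626 J = -92.6 kJ.

-92.6 kJ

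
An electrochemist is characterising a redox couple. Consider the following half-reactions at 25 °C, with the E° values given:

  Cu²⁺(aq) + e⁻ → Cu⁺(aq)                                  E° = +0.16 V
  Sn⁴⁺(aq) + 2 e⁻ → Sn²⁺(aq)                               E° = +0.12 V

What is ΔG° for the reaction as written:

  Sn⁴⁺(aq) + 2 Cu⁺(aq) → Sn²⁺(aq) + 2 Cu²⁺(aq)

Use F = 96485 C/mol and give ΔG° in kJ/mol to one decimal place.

As written, Sn⁴⁺/Sn²⁺ is reduced (cathode) and Cu²⁺/Cu⁺ is oxidised (anode), so E°cell = (+0.12) − (+0.16) = -0.04 V.
Balancing electrons gives n = 2.
ΔG° = −nFE° = −(2)(96485)(-0.04) = 7,719 J = +7.7 kJ/mol.

+7.7 kJ/mol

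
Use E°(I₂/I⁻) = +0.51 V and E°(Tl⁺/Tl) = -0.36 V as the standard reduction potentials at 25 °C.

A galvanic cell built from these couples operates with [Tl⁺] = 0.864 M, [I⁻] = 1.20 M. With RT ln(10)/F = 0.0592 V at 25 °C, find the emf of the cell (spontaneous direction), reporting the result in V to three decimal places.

I₂/I⁻ is the cathode (higher E°), Tl⁺/Tl the anode: E°cell = +0.51 − (-0.36) = +0.87 V, n = 2.
Overall: I₂(s) + 2 Tl(s) → 2 I⁻(aq) + 2 Tl⁺(aq)
Q = [I⁻]^2·[Tl⁺]^2; log Q = 0.031.
E = E° − (0.0592/n) log Q = +0.87 − (0.0592/2)(0.031) = +0.869 V.

+0.869 V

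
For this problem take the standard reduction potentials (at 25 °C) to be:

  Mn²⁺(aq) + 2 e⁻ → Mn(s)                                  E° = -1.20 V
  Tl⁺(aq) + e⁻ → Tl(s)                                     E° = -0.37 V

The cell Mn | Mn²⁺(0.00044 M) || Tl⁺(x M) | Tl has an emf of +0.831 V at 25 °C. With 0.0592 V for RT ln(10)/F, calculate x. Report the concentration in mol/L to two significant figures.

0.022 M

Tl⁺/Tl is the cathode, Mn²⁺/Mn the anode: E°cell = +0.83 V, n = 2.
Overall reaction: 2 Tl⁺(aq) + Mn(s) → 2 Tl(s) + Mn²⁺(aq); Q = [Mn²⁺]^1/[Tl⁺]^2.
From E = E° − (0.0592/n) log Q: log Q = (E° − E)·n/0.0592 = (+0.83 − (+0.831))·2/0.0592 = -0.0338.
So 2·log[Tl⁺] = 1·log(0.00044) − log Q = -3.3565 − (-0.0338) = -3.3227; log[Tl⁺] = -3.3227 / 2 = -1.6614; [Tl⁺] = 10^(-1.6614) ≈ 0.022 M.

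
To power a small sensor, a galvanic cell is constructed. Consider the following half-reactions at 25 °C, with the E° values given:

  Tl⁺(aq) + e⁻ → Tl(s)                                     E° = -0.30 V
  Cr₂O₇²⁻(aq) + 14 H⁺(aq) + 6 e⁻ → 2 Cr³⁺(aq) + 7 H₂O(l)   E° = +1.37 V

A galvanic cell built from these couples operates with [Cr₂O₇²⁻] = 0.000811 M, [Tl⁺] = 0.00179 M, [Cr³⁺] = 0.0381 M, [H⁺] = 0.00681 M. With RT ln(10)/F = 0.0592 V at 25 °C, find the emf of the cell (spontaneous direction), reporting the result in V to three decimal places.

+1.531 V

Cr₂O₇²⁻/Cr³⁺ is the cathode (higher E°), Tl⁺/Tl the anode: E°cell = +1.37 − (-0.30) = +1.67 V, n = 6.
Overall: Cr₂O₇²⁻(aq) + 14 H⁺(aq) + 6 Tl(s) → 2 Cr³⁺(aq) + 7 H₂O(l) + 6 Tl⁺(aq)
Q = [Cr³⁺]^2·[Tl⁺]^6 / ([Cr₂O₇²⁻]·[H⁺]^14); log Q = 14.106.
E = E° − (0.0592/n) log Q = +1.67 − (0.0592/6)(14.106) = +1.531 V.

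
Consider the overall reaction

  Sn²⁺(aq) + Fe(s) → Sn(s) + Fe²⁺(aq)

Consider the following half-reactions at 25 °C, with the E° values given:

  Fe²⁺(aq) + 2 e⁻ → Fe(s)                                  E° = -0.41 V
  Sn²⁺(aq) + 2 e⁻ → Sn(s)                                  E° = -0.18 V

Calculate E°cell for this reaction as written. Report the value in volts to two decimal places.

The Sn²⁺/Sn couple has the higher reduction potential, so it is the cathode; Fe²⁺/Fe is oxidised at the anode.
E°cell = E°(cathode) − E°(anode) = (-0.18) − (-0.41) = +0.23 V.
Since E°cell > 0, the reaction is spontaneous under standard conditions.

+0.23 V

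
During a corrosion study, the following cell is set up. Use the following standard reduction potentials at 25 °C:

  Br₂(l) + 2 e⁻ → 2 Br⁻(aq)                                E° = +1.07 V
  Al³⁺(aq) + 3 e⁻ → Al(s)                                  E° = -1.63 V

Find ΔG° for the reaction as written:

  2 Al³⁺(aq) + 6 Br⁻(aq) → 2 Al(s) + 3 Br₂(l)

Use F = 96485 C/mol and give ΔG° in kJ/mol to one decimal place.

As written, Al³⁺/Al is reduced (cathode) and Br₂/Br⁻ is oxidised (anode), so E°cell = (-1.63) − (+1.07) = -2.70 V.
Balancing electrons gives n = 6.
ΔG° = −nFE° = −(6)(96485)(-2.70) = 1,563,057 J = +1563.1 kJ/mol.

+1563.1 kJ/mol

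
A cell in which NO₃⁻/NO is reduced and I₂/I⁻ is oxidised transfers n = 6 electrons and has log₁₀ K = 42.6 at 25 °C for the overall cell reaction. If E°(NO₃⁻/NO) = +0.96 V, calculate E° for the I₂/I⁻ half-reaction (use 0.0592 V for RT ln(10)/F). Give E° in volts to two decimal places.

E°cell = (0.0592/n)·log K = (0.0592/6)(42.6) = +0.420 V.
Since NO₃⁻/NO is the cathode and I₂/I⁻ the anode, E°cell = E°(NO₃⁻/NO) − E°(I₂/I⁻).
So E°(I₂/I⁻) = E°(NO₃⁻/NO) − E°cell = (+0.96) − (+0.420) = +0.54 V.

+0.54 V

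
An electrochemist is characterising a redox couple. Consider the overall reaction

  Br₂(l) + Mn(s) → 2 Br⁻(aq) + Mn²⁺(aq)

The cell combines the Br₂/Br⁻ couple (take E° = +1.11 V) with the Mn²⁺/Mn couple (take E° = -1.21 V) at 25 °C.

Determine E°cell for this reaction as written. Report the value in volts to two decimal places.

+2.32 V

The Br₂/Br⁻ couple has the higher reduction potential, so it is the cathode; Mn²⁺/Mn is oxidised at the anode.
E°cell = E°(cathode) − E°(anode) = (+1.11) − (-1.21) = +2.32 V.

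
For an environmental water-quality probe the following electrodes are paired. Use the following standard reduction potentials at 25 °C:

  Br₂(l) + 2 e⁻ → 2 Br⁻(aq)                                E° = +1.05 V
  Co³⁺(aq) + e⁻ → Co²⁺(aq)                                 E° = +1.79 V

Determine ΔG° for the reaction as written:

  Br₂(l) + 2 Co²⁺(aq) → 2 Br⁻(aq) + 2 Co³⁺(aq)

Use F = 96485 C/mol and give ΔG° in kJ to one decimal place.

As written, Br₂/Br⁻ is reduced (cathode) and Co³⁺/Co²⁺ is oxidised (anode), so E°cell = (+1.05) − (+1.79) = -0.74 V.
Balancing electrons gives n = 2.
ΔG° = −nFE° = −(2)(96485)(-0.74) = 142,798 J = +142.8 kJ.

+142.8 kJ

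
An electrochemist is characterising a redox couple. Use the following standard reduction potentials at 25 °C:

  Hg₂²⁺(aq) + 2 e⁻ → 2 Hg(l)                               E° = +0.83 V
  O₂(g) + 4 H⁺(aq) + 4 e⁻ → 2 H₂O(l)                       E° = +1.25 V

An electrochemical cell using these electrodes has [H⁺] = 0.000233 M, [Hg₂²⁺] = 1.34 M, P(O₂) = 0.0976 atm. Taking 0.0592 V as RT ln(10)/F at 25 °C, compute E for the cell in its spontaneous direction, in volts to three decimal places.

+0.186 V

O₂/H₂O is the cathode (higher E°), Hg₂²⁺/Hg the anode: E°cell = +1.25 − (+0.83) = +0.42 V, n = 4.
Overall: O₂(g) + 4 H⁺(aq) + 4 Hg(l) → 2 H₂O(l) + 2 Hg₂²⁺(aq)
Q = [Hg₂²⁺]^2 / (P(O₂)·[H⁺]^4); log Q = 15.795.
E = E° − (0.0592/n) log Q = +0.42 − (0.0592/4)(15.795) = +0.186 V.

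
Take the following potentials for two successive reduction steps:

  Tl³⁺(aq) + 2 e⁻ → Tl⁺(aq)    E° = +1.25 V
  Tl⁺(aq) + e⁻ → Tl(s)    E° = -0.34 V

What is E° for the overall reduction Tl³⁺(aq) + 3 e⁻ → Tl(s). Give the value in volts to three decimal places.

+0.720 V

Standard free energies of sequential steps add: ΔG°₃ = ΔG°₁ + ΔG°₂, so n₃E°₃ = n₁E°₁ + n₂E°₂.
E°₃ = (2×+1.25 + 1×-0.34) / 3 = (+2.160) / 3 = +0.720 V.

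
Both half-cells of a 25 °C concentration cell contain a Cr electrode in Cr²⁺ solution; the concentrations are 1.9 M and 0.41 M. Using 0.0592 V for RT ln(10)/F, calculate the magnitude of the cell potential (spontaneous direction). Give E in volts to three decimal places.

+0.020 V

For a concentration cell E°cell = 0. The 1.9 M side is the cathode (reduction is favoured where [Cr²⁺] is higher).
With n = 2, E = −(0.0592/2) log([Cr²⁺]ₐₙ/[Cr²⁺]꜀ₐₜ) = −(0.0592/2) log(0.41/1.9) = −(0.0592/2)(-0.666) = +0.020 V.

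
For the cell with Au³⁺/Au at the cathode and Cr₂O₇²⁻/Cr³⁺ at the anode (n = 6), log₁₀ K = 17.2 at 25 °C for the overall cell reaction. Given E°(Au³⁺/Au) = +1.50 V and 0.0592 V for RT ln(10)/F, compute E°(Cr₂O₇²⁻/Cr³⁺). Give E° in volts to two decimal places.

E°cell = (0.0592/n)·log K = (0.0592/6)(17.2) = +0.170 V.
Since Au³⁺/Au is the cathode and Cr₂O₇²⁻/Cr³⁺ the anode, E°cell = E°(Au³⁺/Au) − E°(Cr₂O₇²⁻/Cr³⁺).
So E°(Cr₂O₇²⁻/Cr³⁺) = E°(Au³⁺/Au) − E°cell = (+1.50) − (+0.170) = +1.33 V.

+1.33 V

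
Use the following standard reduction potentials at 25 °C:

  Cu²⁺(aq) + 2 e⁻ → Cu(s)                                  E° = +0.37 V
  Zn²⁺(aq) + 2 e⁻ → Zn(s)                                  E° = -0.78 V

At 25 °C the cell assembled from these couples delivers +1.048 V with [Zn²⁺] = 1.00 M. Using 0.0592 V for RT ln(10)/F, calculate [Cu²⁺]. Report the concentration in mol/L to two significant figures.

Cu²⁺/Cu is the cathode, Zn²⁺/Zn the anode: E°cell = +1.15 V, n = 2.
Overall reaction: Cu²⁺(aq) + Zn(s) → Cu(s) + Zn²⁺(aq); Q = [Zn²⁺]^1/[Cu²⁺]^1.
From E = E° − (0.0592/n) log Q: log Q = (E° − E)·n/0.0592 = (+1.15 − (+1.048))·2/0.0592 = 3.4459.
So 1·log[Cu²⁺] = 1·log(1) − log Q = 0.0000 − (3.4459) = -3.4459; [Cu²⁺] = 10^(-3.4459) ≈ 0.00036 M.

0.00036 M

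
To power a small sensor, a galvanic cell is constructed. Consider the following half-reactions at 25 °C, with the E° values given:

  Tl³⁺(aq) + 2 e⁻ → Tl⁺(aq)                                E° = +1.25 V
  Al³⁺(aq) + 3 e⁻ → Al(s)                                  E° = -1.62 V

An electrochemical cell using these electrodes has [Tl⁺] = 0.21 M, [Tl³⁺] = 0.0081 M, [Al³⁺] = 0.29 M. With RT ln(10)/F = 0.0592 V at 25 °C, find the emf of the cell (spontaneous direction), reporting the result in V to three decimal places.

+2.839 V

Tl³⁺/Tl⁺ is the cathode (higher E°), Al³⁺/Al the anode: E°cell = +1.25 − (-1.62) = +2.87 V, n = 6.
Overall: 3 Tl³⁺(aq) + 2 Al(s) → 3 Tl⁺(aq) + 2 Al³⁺(aq)
Q = [Tl⁺]^3·[Al³⁺]^2 / ([Tl³⁺]^3); log Q = 3.166.
E = E° − (0.0592/n) log Q = +2.87 − (0.0592/6)(3.166) = +2.839 V.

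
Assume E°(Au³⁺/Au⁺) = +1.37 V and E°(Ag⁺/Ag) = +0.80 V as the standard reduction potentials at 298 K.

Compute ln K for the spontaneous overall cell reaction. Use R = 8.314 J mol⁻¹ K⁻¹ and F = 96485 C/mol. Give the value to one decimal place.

Cathode: Au³⁺/Au⁺; anode: Ag⁺/Ag. E°cell = (+1.37) − (+0.80) = +0.57 V, with n = 2.
ΔG° = −nFE° = −RT ln K, so ln K = nFE°/(RT) = (2)(96485)(+0.57) / ((8.314)(298)) = 44.395.

44.4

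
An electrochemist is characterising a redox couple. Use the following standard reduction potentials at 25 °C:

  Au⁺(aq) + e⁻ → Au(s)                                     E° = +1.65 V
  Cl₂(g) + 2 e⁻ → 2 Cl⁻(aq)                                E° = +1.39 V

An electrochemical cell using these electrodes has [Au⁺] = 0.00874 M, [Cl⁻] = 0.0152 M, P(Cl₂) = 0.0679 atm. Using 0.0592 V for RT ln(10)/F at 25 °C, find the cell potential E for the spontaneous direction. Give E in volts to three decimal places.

+0.065 V

Au⁺/Au is the cathode (higher E°), Cl₂/Cl⁻ the anode: E°cell = +1.65 − (+1.39) = +0.26 V, n = 2.
Overall: 2 Au⁺(aq) + 2 Cl⁻(aq) → 2 Au(s) + Cl₂(g)
Q = P(Cl₂) / ([Au⁺]^2·[Cl⁻]^2); log Q = 6.585.
E = E° − (0.0592/n) log Q = +0.26 − (0.0592/2)(6.585) = +0.065 V.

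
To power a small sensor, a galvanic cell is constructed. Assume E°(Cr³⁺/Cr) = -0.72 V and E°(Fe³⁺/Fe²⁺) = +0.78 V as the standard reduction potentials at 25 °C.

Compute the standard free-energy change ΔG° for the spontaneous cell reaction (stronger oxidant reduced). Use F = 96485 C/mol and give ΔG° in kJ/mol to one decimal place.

Fe³⁺/Fe²⁺ (E° = +0.78 V) is the cathode; Cr³⁺/Cr (E° = -0.72 V) is the anode, so E°cell = +1.50 V.
Balancing electrons gives n = 3 (lcm of 1 and 3).
ΔG° = −nFE° = −(3)(96485)(+1.50) = -434,182 J = -434.2 kJ/mol.

-434.2 kJ/mol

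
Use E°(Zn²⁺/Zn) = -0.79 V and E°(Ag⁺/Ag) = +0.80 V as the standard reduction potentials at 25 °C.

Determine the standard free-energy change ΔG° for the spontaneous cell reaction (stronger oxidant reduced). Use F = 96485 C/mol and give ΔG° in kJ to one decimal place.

Ag⁺/Ag (E° = +0.80 V) is the cathode; Zn²⁺/Zn (E° = -0.79 V) is the anode, so E°cell = +1.59 V.
Balancing electrons gives n = 2 (lcm of 1 and 2).
ΔG° = −nFE° = −(2)(96485)(+1.59) = -306,822 J = -306.8 kJ.

-306.8 kJ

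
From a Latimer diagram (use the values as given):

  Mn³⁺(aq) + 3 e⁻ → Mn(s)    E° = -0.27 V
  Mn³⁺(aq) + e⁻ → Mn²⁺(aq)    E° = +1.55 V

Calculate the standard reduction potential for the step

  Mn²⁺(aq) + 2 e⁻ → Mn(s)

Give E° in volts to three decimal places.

-1.180 V

Sequential free energies add, so n₃E°₃ = n₁E°₁ + n₂E°₂.
With n₃ = 3, and the known step contributing 1×(+1.55) V, the unknown satisfies 2·E° = 3×(-0.27) − 1×(+1.55) = -2.360.
E° = -2.360 / 2 = -1.180 V.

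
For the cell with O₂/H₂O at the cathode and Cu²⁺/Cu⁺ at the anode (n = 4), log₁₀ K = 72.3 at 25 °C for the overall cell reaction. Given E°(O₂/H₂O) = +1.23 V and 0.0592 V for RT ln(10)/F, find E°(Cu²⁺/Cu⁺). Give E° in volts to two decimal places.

+0.16 V

E°cell = (0.0592/n)·log K = (0.0592/4)(72.3) = +1.070 V.
Since O₂/H₂O is the cathode and Cu²⁺/Cu⁺ the anode, E°cell = E°(O₂/H₂O) − E°(Cu²⁺/Cu⁺).
So E°(Cu²⁺/Cu⁺) = E°(O₂/H₂O) − E°cell = (+1.23) − (+1.070) = +0.16 V.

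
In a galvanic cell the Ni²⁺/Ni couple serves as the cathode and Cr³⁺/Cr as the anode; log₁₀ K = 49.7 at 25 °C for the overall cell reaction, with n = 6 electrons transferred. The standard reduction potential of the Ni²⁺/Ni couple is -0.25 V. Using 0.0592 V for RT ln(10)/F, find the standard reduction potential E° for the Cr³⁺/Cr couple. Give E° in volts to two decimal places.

-0.74 V

E°cell = (0.0592/n)·log K = (0.0592/6)(49.7) = +0.490 V.
Since Ni²⁺/Ni is the cathode and Cr³⁺/Cr the anode, E°cell = E°(Ni²⁺/Ni) − E°(Cr³⁺/Cr).
So E°(Cr³⁺/Cr) = E°(Ni²⁺/Ni) − E°cell = (-0.25) − (+0.490) = -0.74 V.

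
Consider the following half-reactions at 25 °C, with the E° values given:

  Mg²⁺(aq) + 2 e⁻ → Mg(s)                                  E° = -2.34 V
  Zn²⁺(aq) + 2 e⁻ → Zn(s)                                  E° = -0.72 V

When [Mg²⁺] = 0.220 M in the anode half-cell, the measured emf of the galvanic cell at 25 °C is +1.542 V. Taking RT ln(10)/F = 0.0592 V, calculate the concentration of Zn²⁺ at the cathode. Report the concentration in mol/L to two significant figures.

Zn²⁺/Zn is the cathode, Mg²⁺/Mg the anode: E°cell = +1.62 V, n = 2.
Overall reaction: Zn²⁺(aq) + Mg(s) → Zn(s) + Mg²⁺(aq); Q = [Mg²⁺]^1/[Zn²⁺]^1.
From E = E° − (0.0592/n) log Q: log Q = (E° − E)·n/0.0592 = (+1.62 − (+1.542))·2/0.0592 = 2.6351.
So 1·log[Zn²⁺] = 1·log(0.22) − log Q = -0.6576 − (2.6351) = -3.2927; [Zn²⁺] = 10^(-3.2927) ≈ 0.00051 M.

0.00051 M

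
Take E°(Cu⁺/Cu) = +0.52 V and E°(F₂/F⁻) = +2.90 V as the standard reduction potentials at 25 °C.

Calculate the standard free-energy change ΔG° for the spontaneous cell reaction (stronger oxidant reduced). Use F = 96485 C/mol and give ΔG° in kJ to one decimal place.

F₂/F⁻ (E° = +2.90 V) is the cathode; Cu⁺/Cu (E° = +0.52 V) is the anode, so E°cell = +2.38 V.
Balancing electrons gives n = 2 (lcm of 2 and 1).
ΔG° = −nFE° = −(2)(96485)(+2.38) = -459,269 J = -459.3 kJ.

-459.3 kJ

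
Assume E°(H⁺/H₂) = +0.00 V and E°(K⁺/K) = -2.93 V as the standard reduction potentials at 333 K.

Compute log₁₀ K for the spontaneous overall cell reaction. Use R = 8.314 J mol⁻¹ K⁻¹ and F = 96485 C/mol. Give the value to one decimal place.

Cathode: H⁺/H₂; anode: K⁺/K. E°cell = (+0.00) − (-2.93) = +2.93 V, with n = 2.
ΔG° = −nFE° = −RT ln K, so ln K = nFE°/(RT) = (2)(96485)(+2.93) / ((8.314)(333)) = 204.222.
log₁₀ K = 204.222 / ln 10 = 88.7.

88.7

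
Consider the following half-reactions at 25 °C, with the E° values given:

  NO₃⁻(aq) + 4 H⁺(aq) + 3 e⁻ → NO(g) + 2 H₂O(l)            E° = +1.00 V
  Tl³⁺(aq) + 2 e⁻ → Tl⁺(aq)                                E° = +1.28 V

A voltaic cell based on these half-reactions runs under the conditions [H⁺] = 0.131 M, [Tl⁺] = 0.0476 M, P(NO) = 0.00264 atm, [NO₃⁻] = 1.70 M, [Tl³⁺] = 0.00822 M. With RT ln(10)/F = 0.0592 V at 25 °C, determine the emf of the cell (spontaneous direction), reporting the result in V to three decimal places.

+0.272 V

Tl³⁺/Tl⁺ is the cathode (higher E°), NO₃⁻/NO the anode: E°cell = +1.28 − (+1.00) = +0.28 V, n = 6.
Overall: 3 Tl³⁺(aq) + 2 NO(g) + 4 H₂O(l) → 3 Tl⁺(aq) + 2 NO₃⁻(aq) + 8 H⁺(aq)
Q = [Tl⁺]^3·[NO₃⁻]^2·[H⁺]^8 / ([Tl³⁺]^3·P(NO)^2); log Q = 0.844.
E = E° − (0.0592/n) log Q = +0.28 − (0.0592/6)(0.844) = +0.272 V.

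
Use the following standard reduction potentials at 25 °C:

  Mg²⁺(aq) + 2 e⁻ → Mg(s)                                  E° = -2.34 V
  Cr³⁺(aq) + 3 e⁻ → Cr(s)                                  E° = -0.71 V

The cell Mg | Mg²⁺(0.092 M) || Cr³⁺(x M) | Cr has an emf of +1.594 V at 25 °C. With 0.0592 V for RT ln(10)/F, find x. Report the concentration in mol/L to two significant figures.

0.00042 M

Cr³⁺/Cr is the cathode, Mg²⁺/Mg the anode: E°cell = +1.63 V, n = 6.
Overall reaction: 2 Cr³⁺(aq) + 3 Mg(s) → 2 Cr(s) + 3 Mg²⁺(aq); Q = [Mg²⁺]^3/[Cr³⁺]^2.
From E = E° − (0.0592/n) log Q: log Q = (E° − E)·n/0.0592 = (+1.63 − (+1.594))·6/0.0592 = 3.6486.
So 2·log[Cr³⁺] = 3·log(0.092) − log Q = -3.1086 − (3.6486) = -6.7572; log[Cr³⁺] = -6.7572 / 2 = -3.3786; [Cr³⁺] = 10^(-3.3786) ≈ 0.00042 M.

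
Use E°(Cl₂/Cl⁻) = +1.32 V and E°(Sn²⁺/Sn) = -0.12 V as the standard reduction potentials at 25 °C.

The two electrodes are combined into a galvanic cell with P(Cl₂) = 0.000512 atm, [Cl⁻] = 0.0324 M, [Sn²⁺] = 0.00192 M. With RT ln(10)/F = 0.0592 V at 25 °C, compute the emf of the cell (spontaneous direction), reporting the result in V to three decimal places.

+1.511 V

Cl₂/Cl⁻ is the cathode (higher E°), Sn²⁺/Sn the anode: E°cell = +1.32 − (-0.12) = +1.44 V, n = 2.
Overall: Cl₂(g) + Sn(s) → 2 Cl⁻(aq) + Sn²⁺(aq)
Q = [Cl⁻]^2·[Sn²⁺] / (P(Cl₂)); log Q = -2.405.
E = E° − (0.0592/n) log Q = +1.44 − (0.0592/2)(-2.405) = +1.511 V.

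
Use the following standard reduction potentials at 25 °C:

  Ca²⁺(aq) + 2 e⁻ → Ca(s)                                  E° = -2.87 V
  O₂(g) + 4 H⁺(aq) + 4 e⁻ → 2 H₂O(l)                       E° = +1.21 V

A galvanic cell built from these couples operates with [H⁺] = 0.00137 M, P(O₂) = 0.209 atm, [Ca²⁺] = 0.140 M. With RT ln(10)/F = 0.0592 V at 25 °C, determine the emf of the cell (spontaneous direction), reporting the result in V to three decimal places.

+3.926 V

O₂/H₂O is the cathode (higher E°), Ca²⁺/Ca the anode: E°cell = +1.21 − (-2.87) = +4.08 V, n = 4.
Overall: O₂(g) + 4 H⁺(aq) + 2 Ca(s) → 2 H₂O(l) + 2 Ca²⁺(aq)
Q = [Ca²⁺]^2 / (P(O₂)·[H⁺]^4); log Q = 10.425.
E = E° − (0.0592/n) log Q = +4.08 − (0.0592/4)(10.425) = +3.926 V.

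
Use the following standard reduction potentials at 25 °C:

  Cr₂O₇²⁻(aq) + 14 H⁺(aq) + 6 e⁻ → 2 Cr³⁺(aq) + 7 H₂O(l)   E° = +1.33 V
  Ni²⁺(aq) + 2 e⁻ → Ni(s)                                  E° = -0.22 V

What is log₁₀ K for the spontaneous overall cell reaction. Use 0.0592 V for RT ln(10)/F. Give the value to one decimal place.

157.1

Cathode: Cr₂O₇²⁻/Cr³⁺; anode: Ni²⁺/Ni. E°cell = +1.55 V, n = 6.
log K = nE°cell / 0.0592 = (6)(+1.55) / 0.0592 = 157.1.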